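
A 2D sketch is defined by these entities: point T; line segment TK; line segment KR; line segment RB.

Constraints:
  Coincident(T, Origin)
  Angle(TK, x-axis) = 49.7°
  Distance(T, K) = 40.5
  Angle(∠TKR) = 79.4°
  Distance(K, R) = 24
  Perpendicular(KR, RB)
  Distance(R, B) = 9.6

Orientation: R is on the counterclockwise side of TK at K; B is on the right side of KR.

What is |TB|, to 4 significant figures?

52.11

∠TKR = 79.4°, so KR runs at 49.7° + (180° − 79.4°) = 150.3° from the x-axis; with |KR| = 24.0, R = K + 24.0·(cos 150.3°, sin 150.3°) = (5.348, 42.78). KR is perpendicular to RB; with |RB| = 9.6 on the right of KR, B = R + 9.6·(0.4955, 0.8686) = (10.10, 51.12). Then |TB| = |B − T| = 52.11.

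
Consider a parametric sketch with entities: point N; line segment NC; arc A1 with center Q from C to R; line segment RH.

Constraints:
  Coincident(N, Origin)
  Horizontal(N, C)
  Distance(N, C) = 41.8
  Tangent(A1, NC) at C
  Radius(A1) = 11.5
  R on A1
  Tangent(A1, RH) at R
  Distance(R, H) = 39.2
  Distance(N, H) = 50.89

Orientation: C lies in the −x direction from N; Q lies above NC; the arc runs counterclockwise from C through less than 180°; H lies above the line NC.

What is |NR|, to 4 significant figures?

31.85

Checks: N.y = 0.00, C.y = 0.00 ✓; |QC| = 11.50 ✓; |QR| = 11.50 ✓; ∠(QR, RH) = 90.00° ✓; |RH| = 39.20 ✓; |NH| = 50.89 ✓.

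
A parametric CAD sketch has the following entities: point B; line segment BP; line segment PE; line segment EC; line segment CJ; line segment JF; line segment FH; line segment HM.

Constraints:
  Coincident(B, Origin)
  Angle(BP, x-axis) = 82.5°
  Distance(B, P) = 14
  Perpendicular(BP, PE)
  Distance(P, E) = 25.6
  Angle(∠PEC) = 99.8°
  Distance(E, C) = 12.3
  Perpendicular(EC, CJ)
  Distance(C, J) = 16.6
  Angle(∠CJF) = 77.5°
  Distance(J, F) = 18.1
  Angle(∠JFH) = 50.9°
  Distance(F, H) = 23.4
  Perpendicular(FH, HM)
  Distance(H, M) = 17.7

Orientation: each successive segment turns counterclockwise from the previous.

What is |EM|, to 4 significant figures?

26.81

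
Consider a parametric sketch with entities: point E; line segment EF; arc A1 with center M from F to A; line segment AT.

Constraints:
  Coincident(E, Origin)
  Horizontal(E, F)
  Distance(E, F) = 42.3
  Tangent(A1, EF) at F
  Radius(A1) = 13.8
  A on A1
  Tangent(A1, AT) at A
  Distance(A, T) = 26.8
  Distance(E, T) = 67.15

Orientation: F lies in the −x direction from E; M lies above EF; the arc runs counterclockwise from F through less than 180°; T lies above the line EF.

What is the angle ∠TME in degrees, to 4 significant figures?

127.2°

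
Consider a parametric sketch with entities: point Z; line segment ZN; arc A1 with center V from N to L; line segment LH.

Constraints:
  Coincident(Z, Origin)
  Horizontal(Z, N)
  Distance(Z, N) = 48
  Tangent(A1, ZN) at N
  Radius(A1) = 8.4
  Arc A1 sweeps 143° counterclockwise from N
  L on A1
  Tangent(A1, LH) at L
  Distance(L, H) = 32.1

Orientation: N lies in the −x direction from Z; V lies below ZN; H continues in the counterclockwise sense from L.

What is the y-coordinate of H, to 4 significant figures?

-34.43

Z is at the origin; ZN is horizontal with |ZN| = 48.0 and N on the −x side, so N = (-48.00, 0.000). Tangency of A1 to ZN means the radius VN is perpendicular to ZN, so V = N + (0, -8.4) = (-48.00, -8.400). On A1, N sits at bearing 90° from V; a 143° counterclockwise sweep puts L at bearing 233°, so L = V + 8.4·(cos 233°, sin 233°) = (-53.06, -15.11). A1 meets LH tangentially, so VL is at right angles to LH, so LH runs along (−sin 233°, cos 233°); with |LH| = 32.1, H = (-27.42, -34.43). So H.y = -34.43.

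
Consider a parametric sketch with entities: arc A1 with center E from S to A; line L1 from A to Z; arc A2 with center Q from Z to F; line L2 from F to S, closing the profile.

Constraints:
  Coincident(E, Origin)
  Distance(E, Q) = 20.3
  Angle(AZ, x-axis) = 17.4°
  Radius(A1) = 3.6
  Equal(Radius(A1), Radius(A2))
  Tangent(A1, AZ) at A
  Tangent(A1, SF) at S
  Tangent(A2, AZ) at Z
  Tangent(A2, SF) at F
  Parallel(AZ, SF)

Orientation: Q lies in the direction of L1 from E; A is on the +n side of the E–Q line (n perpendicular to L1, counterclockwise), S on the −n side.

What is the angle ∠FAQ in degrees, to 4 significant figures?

9.472°

The slot axis is L1's direction at 17.4°, so u = (cos 17.4°, sin 17.4°) = (0.9542, 0.2990) and n = (−sin 17.4°, cos 17.4°) = (-0.2990, 0.9542). E is at the origin and Q lies 20.3 along u from E, so Q = 20.3·u = (19.37, 6.071). Tangency of A1 to both parallel lines with radius 3.6 puts A and S at E ± 3.6·n: A = (-1.077, 3.435), S = (1.077, -3.435). Equal radii place Z and F the same way about Q: Z = Q + 3.6·n = (18.29, 9.506), F = Q − 3.6·n = (20.45, 2.635). Then cos ∠FAQ = AF·AQ / (|AF||AQ|), giving 9.472°.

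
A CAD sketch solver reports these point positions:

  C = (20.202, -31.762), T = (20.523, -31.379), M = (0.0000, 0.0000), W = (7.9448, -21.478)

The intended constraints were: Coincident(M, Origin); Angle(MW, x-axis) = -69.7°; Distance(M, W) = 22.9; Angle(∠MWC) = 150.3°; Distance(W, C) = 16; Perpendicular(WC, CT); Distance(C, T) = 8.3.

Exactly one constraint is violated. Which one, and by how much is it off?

Distance(C, T) = 8.3 — off by 7.80.

M = (0.00, 0.00) ✓; MW at -69.70° ✓; |MW| = 22.90 ✓; ∠MWC = 150.3° ✓; |WC| = 16.00 ✓; ∠(WC, CT) = 90.03° ✓; |CT| = 0.4997 ✗.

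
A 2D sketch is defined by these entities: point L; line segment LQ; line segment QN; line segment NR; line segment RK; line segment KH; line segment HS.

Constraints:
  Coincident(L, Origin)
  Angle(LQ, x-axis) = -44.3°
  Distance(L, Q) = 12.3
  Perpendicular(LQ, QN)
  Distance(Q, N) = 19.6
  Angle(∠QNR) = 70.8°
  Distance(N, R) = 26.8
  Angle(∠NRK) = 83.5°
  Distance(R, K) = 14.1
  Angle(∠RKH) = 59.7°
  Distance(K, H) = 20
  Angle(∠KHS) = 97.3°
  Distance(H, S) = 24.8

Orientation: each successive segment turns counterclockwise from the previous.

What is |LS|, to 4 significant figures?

34.18

L is at the origin; LQ runs at -44.3° with length 12.3, so Q = (8.803, -8.591). The perpendicularity gives QN at right angles to LQ, so QN runs at 45.70°; with |QN| = 19.6, N = (22.49, 5.437). ∠QNR = 70.8° gives NR at 154.9° from the x-axis; with |NR| = 26.8, R = (-1.777, 16.81). ∠NRK = 83.5° gives RK at -108.6° from the x-axis; with |RK| = 14.1, K = (-6.275, 3.442). ∠RKH = 59.7° gives KH at 11.70° from the x-axis; with |KH| = 20.0, H = (13.31, 7.498). ∠KHS = 97.3° gives HS at 94.40° from the x-axis; with |HS| = 24.8, S = (11.41, 32.22). Then |LS| = |S − L| = 34.18.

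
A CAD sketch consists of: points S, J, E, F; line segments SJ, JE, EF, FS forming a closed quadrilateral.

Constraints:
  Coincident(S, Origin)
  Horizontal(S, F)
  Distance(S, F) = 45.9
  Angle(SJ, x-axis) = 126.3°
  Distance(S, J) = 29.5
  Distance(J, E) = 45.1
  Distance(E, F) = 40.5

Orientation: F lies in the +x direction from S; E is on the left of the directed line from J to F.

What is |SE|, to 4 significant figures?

43.95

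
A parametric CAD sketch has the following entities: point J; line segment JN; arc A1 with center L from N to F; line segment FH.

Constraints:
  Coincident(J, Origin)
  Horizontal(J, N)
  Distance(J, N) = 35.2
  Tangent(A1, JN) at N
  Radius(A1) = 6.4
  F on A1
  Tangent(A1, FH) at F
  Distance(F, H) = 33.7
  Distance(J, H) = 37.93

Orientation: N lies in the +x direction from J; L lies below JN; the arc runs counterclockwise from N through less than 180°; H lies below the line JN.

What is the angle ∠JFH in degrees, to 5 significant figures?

73.304°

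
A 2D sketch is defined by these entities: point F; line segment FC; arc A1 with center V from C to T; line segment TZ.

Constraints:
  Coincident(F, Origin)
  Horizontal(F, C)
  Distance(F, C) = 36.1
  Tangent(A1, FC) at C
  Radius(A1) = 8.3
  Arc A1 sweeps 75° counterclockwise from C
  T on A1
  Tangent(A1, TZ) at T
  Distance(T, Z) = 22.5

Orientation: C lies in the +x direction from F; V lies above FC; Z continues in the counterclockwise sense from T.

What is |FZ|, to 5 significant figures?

57.198

On A1, C sits at bearing -90° from V; a 75° counterclockwise sweep puts T at bearing -15°, so T = V + 8.3·(cos -15°, sin -15°) = (44.117, 6.1518). Since A1 is tangent to TZ there, VT ⟂ TZ, so TZ runs along (−sin -15°, cos -15°); with |TZ| = 22.5, Z = (49.941, 27.885). Then |FZ| = |Z − F| = 57.198.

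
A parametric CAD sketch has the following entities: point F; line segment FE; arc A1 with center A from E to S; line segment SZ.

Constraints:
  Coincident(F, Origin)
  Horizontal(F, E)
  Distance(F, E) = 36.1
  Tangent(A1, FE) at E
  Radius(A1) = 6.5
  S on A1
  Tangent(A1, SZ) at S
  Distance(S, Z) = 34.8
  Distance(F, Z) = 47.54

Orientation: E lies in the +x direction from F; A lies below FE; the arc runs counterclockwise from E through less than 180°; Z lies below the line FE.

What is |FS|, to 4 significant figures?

30.19

Checks: |AS| = 6.500 ✓; ∠(AS, SZ) = 90.00° ✓; |SZ| = 34.80 ✓; |FZ| = 47.54 ✓.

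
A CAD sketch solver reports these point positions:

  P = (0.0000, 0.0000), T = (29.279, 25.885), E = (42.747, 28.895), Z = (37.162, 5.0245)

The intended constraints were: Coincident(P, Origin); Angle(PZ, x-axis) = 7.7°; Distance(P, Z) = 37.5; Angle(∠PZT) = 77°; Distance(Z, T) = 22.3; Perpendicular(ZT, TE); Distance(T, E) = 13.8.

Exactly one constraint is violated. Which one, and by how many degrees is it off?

Perpendicular(ZT, TE) — off by 8.10°.

P = (0.00, 0.00) ✓; PZ at 7.700° ✓; |PZ| = 37.50 ✓; ∠PZT = 77.00° ✓; |ZT| = 22.30 ✓; ∠(ZT, TE) = 98.10° ✗; |TE| = 13.80 ✓.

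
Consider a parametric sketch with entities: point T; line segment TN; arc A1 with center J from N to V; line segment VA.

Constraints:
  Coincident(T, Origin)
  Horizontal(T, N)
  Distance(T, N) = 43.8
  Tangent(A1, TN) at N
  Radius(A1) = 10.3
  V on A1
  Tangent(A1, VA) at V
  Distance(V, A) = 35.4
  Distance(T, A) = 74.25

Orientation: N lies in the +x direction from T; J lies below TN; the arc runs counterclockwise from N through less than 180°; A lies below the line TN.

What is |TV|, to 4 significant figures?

40.18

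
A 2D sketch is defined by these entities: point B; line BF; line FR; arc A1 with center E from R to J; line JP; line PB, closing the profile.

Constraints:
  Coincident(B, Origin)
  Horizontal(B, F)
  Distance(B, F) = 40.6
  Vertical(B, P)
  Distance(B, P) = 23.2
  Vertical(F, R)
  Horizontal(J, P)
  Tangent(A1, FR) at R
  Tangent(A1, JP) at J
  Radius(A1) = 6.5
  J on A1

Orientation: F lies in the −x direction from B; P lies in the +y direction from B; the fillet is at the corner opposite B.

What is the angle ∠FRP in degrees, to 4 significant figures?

99.10°

B is at the origin; B and F share the same y with |BF| = 40.6 and F on the −x side, so F = (-40.60, 0.000). BP is vertical with |BP| = 23.2 and P on the +y side, so P = (0.000, 23.20). The virtual corner opposite B is at (-40.60, 23.20). Since A1 is tangent to FR there, ER ⟂ FR and the tangent condition forces EJ to be normal to JP, with radius 6.5, so the center E sits 6.5 in from both sides at E = (-34.10, 16.70). That places the tangent points at R = (-40.60, 16.70) on FR and J = (-34.10, 23.20) on JP. Then cos ∠FRP = RF·RP / (|RF||RP|), giving 99.10°.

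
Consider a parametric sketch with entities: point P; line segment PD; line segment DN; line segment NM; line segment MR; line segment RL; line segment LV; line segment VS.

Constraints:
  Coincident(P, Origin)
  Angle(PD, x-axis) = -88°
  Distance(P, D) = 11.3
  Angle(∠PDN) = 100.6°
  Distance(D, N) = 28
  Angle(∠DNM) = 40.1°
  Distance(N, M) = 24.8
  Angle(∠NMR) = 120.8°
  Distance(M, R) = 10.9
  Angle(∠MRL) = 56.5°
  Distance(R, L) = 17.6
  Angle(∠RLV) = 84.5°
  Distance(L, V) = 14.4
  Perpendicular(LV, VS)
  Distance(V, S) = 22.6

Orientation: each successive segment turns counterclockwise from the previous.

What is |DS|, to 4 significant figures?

25.91

P is at the origin; PD runs at -88.0° with length 11.3, so D = (0.3944, -11.29). ∠PDN = 100.6° gives DN at -8.600° from the x-axis; with |DN| = 28.0, N = (28.08, -15.48). ∠DNM = 40.1° gives NM at 131.3° from the x-axis; with |NM| = 24.8, M = (11.71, 3.151). ∠NMR = 120.8° gives MR at -169.5° from the x-axis; with |MR| = 10.9, R = (0.9940, 1.165). ∠MRL = 56.5° gives RL at -46.00° from the x-axis; with |RL| = 17.6, L = (13.22, -11.50). ∠RLV = 84.5° gives LV at 49.50° from the x-axis; with |LV| = 14.4, V = (22.57, -0.5457). LV is perpendicular to VS, so VS runs at 139.5°; with |VS| = 22.6, S = (5.387, 14.13). Then |DS| = |S − D| = 25.91.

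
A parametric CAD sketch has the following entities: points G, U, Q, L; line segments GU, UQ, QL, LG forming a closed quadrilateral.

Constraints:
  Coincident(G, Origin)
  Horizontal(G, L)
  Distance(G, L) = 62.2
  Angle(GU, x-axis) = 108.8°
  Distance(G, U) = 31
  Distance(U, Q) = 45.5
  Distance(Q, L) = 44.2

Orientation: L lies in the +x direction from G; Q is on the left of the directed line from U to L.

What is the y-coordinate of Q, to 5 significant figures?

34.965

Checks: |UQ| = 45.50 ✓; |QL| = 44.20 ✓.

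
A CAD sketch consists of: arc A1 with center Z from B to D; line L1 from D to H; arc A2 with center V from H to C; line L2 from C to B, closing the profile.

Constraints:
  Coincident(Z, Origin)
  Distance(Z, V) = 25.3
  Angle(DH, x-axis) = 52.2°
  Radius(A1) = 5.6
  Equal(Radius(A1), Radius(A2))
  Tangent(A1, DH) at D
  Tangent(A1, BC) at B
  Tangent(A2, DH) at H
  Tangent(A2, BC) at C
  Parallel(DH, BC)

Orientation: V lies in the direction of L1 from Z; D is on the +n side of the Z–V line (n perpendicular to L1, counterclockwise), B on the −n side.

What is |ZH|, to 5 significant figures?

25.912

The slot axis is L1's direction at 52.2°, so u = (cos 52.2°, sin 52.2°) = (0.61291, 0.79016) and n = (−sin 52.2°, cos 52.2°) = (-0.79016, 0.61291). Z is at the origin and V lies 25.3 along u from Z, so V = 25.3·u = (15.507, 19.991). Tangency of A1 to both parallel lines with radius 5.6 puts D and B at Z ± 5.6·n: D = (-4.4249, 3.4323), B = (4.4249, -3.4323). Equal radii place H and C the same way about V: H = V + 5.6·n = (11.082, 23.423), C = V − 5.6·n = (19.931, 16.559). Then |ZH| = |H − Z| = 25.912.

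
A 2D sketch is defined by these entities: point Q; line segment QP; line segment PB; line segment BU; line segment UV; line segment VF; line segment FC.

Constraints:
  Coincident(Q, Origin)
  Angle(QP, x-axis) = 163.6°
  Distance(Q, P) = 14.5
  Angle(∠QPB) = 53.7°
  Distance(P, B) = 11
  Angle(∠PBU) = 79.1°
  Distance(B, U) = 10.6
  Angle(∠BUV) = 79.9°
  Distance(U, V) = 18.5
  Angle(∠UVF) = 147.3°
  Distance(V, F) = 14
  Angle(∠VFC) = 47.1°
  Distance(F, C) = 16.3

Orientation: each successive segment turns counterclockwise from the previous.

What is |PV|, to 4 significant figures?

9.098

Q is at the origin; QP runs at 163.6° with length 14.5, so P = (-13.91, 4.094). ∠QPB = 53.7° gives PB at -70.10° from the x-axis; with |PB| = 11.0, B = (-10.17, -6.249). ∠PBU = 79.1° gives BU at 30.80° from the x-axis; with |BU| = 10.6, U = (-1.061, -0.8216). ∠BUV = 79.9° gives UV at 130.9° from the x-axis; with |UV| = 18.5, V = (-13.17, 13.16). Then |PV| = |V − P| = 9.098.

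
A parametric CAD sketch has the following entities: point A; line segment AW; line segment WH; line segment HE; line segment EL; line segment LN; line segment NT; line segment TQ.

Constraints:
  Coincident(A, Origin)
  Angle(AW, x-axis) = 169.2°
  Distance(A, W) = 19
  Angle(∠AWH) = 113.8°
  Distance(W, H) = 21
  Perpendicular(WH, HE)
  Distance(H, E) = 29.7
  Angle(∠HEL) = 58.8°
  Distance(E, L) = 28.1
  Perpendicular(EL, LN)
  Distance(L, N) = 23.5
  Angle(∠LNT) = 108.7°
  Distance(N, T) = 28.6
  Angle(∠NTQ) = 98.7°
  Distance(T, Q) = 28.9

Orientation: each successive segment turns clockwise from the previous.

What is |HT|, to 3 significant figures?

16.1

A is at the origin; AW runs at 169.2° with length 19.0, so W = (-18.7, 3.56). ∠AWH = 113.8° gives WH at 103° from the x-axis; with |WH| = 21.0, H = (-23.4, 24.0). WH ⟂ HE, so HE runs at 13.0°; with |HE| = 29.7, E = (5.55, 30.7). ∠HEL = 58.8° gives EL at -108° from the x-axis; with |EL| = 28.1, L = (-3.23, 4.01). The perpendicularity gives LN at right angles to EL, so LN runs at 162°; with |LN| = 23.5, N = (-25.5, 11.3). ∠LNT = 108.7° gives NT at 90.5° from the x-axis; with |NT| = 28.6, T = (-25.8, 39.9). Then |HT| = |T − H| = 16.1.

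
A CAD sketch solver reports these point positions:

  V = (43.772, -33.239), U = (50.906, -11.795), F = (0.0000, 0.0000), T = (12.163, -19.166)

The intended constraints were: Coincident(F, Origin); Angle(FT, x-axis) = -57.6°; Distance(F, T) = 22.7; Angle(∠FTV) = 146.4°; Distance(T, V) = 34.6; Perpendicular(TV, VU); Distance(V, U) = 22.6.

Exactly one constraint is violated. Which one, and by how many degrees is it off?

Perpendicular(TV, VU) — off by 5.60°.

F = (0.00, 0.00) ✓; FT at -57.60° ✓; |FT| = 22.70 ✓; ∠FTV = 146.4° ✓; |TV| = 34.60 ✓; ∠(TV, VU) = 95.60° ✗; |VU| = 22.60 ✓.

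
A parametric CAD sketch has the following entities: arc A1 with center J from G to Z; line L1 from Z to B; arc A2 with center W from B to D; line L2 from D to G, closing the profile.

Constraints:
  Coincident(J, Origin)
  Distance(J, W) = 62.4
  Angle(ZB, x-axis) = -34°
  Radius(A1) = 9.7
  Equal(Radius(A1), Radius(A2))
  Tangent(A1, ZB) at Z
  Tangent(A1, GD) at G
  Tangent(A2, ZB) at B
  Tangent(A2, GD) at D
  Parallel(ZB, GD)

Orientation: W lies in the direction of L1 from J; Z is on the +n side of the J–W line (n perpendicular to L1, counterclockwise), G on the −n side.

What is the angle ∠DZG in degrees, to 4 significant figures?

72.73°

The slot axis is L1's direction at -34.0°, so u = (cos -34.0°, sin -34.0°) = (0.8290, -0.5592) and n = (−sin -34.0°, cos -34.0°) = (0.5592, 0.8290). J is at the origin and W lies 62.4 along u from J, so W = 62.4·u = (51.73, -34.89). Tangency of A1 to both parallel lines with radius 9.7 puts Z and G at J ± 9.7·n: Z = (5.424, 8.042), G = (-5.424, -8.042). Equal radii place B and D the same way about W: B = W + 9.7·n = (57.16, -26.85), D = W − 9.7·n = (46.31, -42.94). Then cos ∠DZG = ZD·ZG / (|ZD||ZG|), giving 72.73°.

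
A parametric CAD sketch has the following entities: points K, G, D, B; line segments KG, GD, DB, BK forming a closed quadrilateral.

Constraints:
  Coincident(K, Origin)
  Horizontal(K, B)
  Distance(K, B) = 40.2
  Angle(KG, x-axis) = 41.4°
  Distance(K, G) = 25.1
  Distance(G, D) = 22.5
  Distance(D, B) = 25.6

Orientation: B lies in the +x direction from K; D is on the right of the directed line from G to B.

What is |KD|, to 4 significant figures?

16.22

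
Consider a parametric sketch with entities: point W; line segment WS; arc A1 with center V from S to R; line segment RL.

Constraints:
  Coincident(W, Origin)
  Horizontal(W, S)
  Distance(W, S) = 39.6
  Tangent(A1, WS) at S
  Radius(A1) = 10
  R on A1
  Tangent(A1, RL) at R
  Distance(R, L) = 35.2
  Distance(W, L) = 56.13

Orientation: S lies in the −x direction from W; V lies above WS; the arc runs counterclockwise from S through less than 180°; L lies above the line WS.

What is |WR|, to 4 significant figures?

31.53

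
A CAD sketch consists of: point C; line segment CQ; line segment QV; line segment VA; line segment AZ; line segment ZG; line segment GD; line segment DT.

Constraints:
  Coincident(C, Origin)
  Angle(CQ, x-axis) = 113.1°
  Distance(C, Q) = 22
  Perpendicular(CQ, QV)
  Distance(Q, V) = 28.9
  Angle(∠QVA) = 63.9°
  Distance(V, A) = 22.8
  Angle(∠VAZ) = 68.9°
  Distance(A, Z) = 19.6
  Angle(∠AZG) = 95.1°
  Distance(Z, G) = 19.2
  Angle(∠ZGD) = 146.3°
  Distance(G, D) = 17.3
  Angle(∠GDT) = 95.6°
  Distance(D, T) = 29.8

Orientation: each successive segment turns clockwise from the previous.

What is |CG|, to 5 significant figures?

35.336

∠VAZ = 68.9° gives AZ at 155.90° from the x-axis; with |AZ| = 19.6, Z = (-1.1334, 16.809). ∠AZG = 95.1° gives ZG at 71.000° from the x-axis; with |ZG| = 19.2, G = (5.1175, 34.963). Then |CG| = |G − C| = 35.336.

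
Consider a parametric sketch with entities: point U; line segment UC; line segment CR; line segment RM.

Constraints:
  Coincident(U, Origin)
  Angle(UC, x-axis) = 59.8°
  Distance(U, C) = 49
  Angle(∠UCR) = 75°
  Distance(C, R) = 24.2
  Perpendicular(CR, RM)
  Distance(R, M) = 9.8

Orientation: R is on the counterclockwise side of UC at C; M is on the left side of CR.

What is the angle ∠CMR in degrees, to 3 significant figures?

68.0°

∠UCR = 75.0°, so CR runs at 59.8° + (180° − 75.0°) = 165° from the x-axis; with |CR| = 24.2, R = C + 24.2·(cos 165°, sin 165°) = (1.29, 48.7). CR is perpendicular to RM; with |RM| = 9.8 on the left of CR, M = R + 9.8·(-0.262, -0.965) = (-1.27, 39.2). Then cos ∠CMR = MC·MR / (|MC||MR|), giving 68.0°.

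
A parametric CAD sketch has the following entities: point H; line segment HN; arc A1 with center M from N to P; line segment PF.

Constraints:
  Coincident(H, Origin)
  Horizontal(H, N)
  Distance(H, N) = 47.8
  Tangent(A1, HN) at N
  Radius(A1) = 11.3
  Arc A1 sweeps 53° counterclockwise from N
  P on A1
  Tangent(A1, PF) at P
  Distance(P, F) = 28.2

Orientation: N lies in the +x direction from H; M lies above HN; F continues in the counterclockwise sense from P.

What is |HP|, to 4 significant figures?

57.00

The tangent condition forces MN to be normal to HN, so M = N + (0, 11.3) = (47.80, 11.30). On A1, N sits at bearing -90° from M; a 53° counterclockwise sweep puts P at bearing -37°, so P = M + 11.3·(cos -37°, sin -37°) = (56.82, 4.499). Then |HP| = |P − H| = 57.00.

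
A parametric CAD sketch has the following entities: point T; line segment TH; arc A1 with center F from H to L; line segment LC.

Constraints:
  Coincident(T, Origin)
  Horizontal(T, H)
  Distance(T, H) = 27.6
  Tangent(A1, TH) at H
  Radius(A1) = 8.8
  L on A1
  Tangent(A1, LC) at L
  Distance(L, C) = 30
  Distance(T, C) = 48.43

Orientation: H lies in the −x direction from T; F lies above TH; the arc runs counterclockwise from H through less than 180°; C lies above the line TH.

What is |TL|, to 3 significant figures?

22.1

T is at the origin; TH is horizontal with |TH| = 27.6 and H on the −x side, so H = (-27.6, 0.00). Tangency of A1 to TH means the radius FH is perpendicular to TH, so F = H + (0, 8.8) = (-27.6, 8.80). Since FL ⟂ LC (tangency), |FC| = √(8.8² + 30.0²) = 31.3 regardless of where L sits on A1. So C lies on both circle(T, 48.43) and circle(F, 31.3); the above-TH intersection is C = (-27.2, 40.1). L is the foot of the tangent from C: L = (-19.1, 11.2).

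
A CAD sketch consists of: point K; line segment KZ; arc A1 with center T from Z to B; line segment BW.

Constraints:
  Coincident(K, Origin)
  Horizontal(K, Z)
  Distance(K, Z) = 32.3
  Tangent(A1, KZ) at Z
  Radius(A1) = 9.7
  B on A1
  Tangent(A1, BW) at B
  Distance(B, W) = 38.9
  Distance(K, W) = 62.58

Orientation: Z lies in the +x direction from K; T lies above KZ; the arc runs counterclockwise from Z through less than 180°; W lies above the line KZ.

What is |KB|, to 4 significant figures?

43.27

K is at the origin; KZ is horizontal with |KZ| = 32.3 and Z on the +x side, so Z = (32.30, 0.000). A1 meets KZ tangentially, so TZ is at right angles to KZ, so T = Z + (0, 9.7) = (32.30, 9.700). Since TB ⟂ BW (tangency), |TW| = √(9.7² + 38.9²) = 40.09 regardless of where B sits on A1. So W lies on both circle(K, 62.58) and circle(T, 40.09); the above-KZ intersection is W = (38.54, 49.30). B is the foot of the tangent from W: B = (41.96, 10.55).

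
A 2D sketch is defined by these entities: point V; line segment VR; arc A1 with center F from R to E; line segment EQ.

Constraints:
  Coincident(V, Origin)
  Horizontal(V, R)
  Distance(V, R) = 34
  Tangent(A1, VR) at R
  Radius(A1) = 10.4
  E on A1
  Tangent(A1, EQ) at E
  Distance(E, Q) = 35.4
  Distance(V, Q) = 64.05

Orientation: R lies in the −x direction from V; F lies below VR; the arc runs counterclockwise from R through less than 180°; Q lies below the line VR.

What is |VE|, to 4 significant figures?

45.56

V is at the origin; V and R share the same y with |VR| = 34.0 and R on the −x side, so R = (-34.00, 0.000). A1 meets VR tangentially, so FR is at right angles to VR, so F = R + (0, -10.4) = (-34.00, -10.40). Since FE ⟂ EQ (tangency), |FQ| = √(10.4² + 35.4²) = 36.90 regardless of where E sits on A1. So Q lies on both circle(V, 64.05) and circle(F, 36.90); the below-VR intersection is Q = (-44.94, -45.64). E is the foot of the tangent from Q: E = (-44.40, -10.24).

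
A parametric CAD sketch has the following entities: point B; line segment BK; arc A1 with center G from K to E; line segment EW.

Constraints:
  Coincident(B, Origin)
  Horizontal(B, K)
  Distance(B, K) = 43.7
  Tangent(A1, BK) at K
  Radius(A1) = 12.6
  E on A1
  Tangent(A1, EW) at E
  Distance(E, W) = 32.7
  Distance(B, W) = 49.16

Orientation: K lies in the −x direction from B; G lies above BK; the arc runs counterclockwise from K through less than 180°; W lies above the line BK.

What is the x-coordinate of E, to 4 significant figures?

-31.33

Checks: |GE| = 12.60 ✓; ∠(GE, EW) = 90.00° ✓; |EW| = 32.70 ✓; |BW| = 49.16 ✓.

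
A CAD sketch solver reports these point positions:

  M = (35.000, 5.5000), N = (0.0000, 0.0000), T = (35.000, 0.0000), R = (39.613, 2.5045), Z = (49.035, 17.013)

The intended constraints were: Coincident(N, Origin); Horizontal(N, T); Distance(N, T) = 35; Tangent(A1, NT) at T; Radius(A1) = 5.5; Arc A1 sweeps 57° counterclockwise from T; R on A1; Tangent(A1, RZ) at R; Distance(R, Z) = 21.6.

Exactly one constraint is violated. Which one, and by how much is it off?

Distance(R, Z) = 21.6 — off by 4.30.

N = (0.00, 0.00) ✓; N.y = 0.00, T.y = 0.00 ✓; |NT| = 35.00 ✓; ∠(MT, TN) = 90.00° ✓; |MT| = 5.500 ✓; bearing(M→R) − bearing(M→T) = 57.00° ✓; |MR| = 5.500 ✓; ∠(MR, RZ) = 90.00° ✓; |RZ| = 17.30 ✗.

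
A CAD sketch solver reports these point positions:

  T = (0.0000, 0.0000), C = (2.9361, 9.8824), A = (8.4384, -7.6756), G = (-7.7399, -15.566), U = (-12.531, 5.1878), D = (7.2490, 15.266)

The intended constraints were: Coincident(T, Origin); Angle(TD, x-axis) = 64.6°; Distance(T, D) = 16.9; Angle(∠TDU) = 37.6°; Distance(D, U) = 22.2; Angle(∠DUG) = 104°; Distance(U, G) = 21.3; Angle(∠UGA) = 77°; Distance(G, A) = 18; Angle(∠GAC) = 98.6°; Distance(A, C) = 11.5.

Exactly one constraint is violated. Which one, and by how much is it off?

Distance(A, C) = 11.5 — off by 6.90.

T = (0.00, 0.00) ✓; TD at 64.60° ✓; |TD| = 16.90 ✓; ∠TDU = 37.60° ✓; |DU| = 22.20 ✓; ∠DUG = 104.0° ✓; |UG| = 21.30 ✓; ∠UGA = 77.00° ✓; |GA| = 18.00 ✓; ∠GAC = 98.60° ✓; |AC| = 18.40 ✗.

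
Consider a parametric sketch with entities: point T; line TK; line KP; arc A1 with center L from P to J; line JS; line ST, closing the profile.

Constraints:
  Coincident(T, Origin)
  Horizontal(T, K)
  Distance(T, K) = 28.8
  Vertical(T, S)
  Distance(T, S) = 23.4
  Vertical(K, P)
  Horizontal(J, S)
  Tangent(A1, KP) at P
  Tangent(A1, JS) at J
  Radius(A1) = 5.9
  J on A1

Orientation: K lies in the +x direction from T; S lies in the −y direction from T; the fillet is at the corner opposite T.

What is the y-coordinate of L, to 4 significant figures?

-17.50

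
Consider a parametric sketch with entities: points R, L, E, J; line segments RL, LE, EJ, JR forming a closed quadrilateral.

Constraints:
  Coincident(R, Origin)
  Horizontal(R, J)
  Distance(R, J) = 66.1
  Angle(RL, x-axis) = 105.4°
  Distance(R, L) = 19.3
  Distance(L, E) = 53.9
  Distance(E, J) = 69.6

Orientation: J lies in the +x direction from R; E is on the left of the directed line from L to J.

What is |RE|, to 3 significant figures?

66.6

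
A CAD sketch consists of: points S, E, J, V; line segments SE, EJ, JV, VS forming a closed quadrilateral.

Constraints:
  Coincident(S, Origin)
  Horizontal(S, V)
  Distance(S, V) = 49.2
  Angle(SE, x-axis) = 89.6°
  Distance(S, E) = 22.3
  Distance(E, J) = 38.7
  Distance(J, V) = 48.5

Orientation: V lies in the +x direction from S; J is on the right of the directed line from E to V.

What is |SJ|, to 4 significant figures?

16.63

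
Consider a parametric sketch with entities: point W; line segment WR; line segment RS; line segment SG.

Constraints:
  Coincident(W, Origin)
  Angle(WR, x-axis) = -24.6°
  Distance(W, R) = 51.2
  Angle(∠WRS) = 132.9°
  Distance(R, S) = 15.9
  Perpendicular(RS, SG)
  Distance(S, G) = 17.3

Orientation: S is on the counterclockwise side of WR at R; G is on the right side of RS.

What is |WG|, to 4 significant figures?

74.70

W is at the origin; WR runs at -24.6° with length 51.2, so R = 51.2·(cos -24.6°, sin -24.6°) = (46.55, -21.31). ∠WRS = 132.9°, so RS runs at -24.6° + (180° − 132.9°) = 22.50° from the x-axis; with |RS| = 15.9, S = R + 15.9·(cos 22.50°, sin 22.50°) = (61.24, -15.23). The perpendicularity gives SG at right angles to RS; with |SG| = 17.3 on the right of RS, G = S + 17.3·(0.3827, -0.9239) = (67.86, -31.21). Then |WG| = |G − W| = 74.70.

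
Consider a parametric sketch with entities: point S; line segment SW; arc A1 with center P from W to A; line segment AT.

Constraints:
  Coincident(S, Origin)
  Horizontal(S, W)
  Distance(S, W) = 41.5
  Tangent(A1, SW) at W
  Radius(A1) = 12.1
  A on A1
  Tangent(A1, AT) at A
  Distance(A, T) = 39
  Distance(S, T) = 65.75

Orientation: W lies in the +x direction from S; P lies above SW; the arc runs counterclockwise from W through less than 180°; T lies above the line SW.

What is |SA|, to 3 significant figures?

55.3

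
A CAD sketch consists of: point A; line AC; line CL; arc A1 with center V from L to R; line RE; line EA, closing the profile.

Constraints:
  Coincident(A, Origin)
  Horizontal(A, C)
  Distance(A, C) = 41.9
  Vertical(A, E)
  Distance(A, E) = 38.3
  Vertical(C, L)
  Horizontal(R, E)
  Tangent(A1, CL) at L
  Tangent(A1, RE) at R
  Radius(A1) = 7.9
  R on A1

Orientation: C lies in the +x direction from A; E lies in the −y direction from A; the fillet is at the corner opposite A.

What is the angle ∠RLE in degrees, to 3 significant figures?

34.3°

A is at the origin; A and C share the same y with |AC| = 41.9 and C on the +x side, so C = (41.9, 0.00). AE is vertical with |AE| = 38.3 and E on the −y side, so E = (0.00, -38.3). The virtual corner opposite A is at (41.9, -38.3). Since A1 is tangent to CL there, VL ⟂ CL and tangency of A1 to RE means the radius VR is perpendicular to RE, with radius 7.9, so the center V sits 7.9 in from both sides at V = (34.0, -30.4). That places the tangent points at L = (41.9, -30.4) on CL and R = (34.0, -38.3) on RE. Then cos ∠RLE = LR·LE / (|LR||LE|), giving 34.3°.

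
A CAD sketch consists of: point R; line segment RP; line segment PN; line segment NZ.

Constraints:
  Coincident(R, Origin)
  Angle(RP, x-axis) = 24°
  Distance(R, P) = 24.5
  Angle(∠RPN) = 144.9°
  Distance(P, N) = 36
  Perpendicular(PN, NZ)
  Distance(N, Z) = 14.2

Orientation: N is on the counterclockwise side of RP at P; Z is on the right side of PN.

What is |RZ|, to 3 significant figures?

62.8

∠RPN = 144.9°, so PN runs at 24.0° + (180° − 144.9°) = 59.1° from the x-axis; with |PN| = 36.0, N = P + 36.0·(cos 59.1°, sin 59.1°) = (40.9, 40.9). PN is perpendicular to NZ; with |NZ| = 14.2 on the right of PN, Z = N + 14.2·(0.858, -0.514) = (53.1, 33.6). Then |RZ| = |Z − R| = 62.8.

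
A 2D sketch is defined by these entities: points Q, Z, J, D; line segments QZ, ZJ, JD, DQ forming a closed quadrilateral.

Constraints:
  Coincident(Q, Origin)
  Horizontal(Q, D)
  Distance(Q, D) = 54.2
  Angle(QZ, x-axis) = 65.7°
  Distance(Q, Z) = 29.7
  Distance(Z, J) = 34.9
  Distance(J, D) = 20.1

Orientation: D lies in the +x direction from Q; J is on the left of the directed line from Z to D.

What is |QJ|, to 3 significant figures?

49.5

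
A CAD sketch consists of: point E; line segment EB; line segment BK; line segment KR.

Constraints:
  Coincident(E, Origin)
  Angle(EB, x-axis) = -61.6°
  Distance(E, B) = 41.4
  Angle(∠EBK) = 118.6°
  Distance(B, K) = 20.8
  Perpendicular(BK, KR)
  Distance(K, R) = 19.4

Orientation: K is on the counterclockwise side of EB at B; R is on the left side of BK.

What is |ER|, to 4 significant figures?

44.01

E is at the origin; EB runs at -61.6° with length 41.4, so B = 41.4·(cos -61.6°, sin -61.6°) = (19.69, -36.42). ∠EBK = 118.6°, so BK runs at -61.6° + (180° − 118.6°) = -0.2000° from the x-axis; with |BK| = 20.8, K = B + 20.8·(cos -0.2000°, sin -0.2000°) = (40.49, -36.49). BK ⟂ KR; with |KR| = 19.4 on the left of BK, R = K + 19.4·(0.003491, 1.000) = (40.56, -17.09). Then |ER| = |R − E| = 44.01.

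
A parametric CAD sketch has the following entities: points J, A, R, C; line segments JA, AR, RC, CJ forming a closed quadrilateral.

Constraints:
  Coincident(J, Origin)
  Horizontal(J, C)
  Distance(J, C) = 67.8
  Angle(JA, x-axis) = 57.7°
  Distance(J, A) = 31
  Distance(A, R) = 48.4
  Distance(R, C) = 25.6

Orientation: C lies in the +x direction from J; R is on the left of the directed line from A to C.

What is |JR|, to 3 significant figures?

69.8

Checks: |AR| = 48.40 ✓; |RC| = 25.60 ✓.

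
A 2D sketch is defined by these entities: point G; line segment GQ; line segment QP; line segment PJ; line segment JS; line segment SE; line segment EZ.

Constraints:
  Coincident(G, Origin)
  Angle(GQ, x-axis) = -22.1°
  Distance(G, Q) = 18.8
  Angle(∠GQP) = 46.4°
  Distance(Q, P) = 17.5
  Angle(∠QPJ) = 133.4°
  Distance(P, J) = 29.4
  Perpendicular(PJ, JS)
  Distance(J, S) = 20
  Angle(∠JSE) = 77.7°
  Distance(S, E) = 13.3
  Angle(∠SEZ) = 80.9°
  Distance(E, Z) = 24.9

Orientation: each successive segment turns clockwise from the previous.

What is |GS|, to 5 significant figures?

23.788

G is at the origin; GQ runs at -22.1° with length 18.8, so Q = (17.419, -7.0730). ∠GQP = 46.4° gives QP at -155.70° from the x-axis; with |QP| = 17.5, P = (1.4692, -14.275). ∠QPJ = 133.4° gives PJ at 157.70° from the x-axis; with |PJ| = 29.4, J = (-25.732, -3.1185). The perpendicularity gives JS at right angles to PJ, so JS runs at 67.700°; with |JS| = 20.0, S = (-18.143, 15.386). Then |GS| = |S − G| = 23.788.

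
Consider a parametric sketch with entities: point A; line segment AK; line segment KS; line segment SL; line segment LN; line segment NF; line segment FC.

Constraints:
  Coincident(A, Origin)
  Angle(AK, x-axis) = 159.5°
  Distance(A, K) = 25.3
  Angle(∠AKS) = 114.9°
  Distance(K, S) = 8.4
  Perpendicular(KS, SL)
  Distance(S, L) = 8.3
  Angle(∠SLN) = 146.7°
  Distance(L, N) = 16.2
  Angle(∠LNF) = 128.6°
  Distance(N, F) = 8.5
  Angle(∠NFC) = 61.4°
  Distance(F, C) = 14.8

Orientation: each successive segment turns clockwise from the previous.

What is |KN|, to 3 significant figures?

21.8

The perpendicularity gives SL at right angles to KS, so SL runs at 4.40°; with |SL| = 8.3, L = (-16.1, 17.9). ∠SLN = 146.7° gives LN at -28.9° from the x-axis; with |LN| = 16.2, N = (-1.88, 10.0). Then |KN| = |N − K| = 21.8.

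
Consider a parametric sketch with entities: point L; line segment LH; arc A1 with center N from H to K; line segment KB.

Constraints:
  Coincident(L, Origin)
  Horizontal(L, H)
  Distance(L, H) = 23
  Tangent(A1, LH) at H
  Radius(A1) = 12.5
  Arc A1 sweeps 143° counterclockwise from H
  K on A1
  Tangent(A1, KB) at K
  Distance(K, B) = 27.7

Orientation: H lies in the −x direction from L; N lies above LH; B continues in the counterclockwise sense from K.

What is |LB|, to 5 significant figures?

54.283

L is at the origin; LH is horizontal with |LH| = 23.0 and H on the −x side, so H = (-23.000, 0.0000). A1 meets LH tangentially, so NH is at right angles to LH, so N = H + (0, 12.5) = (-23.000, 12.500). On A1, H sits at bearing -90° from N; a 143° counterclockwise sweep puts K at bearing 53°, so K = N + 12.5·(cos 53°, sin 53°) = (-15.477, 22.483). Tangency of A1 to KB means the radius NK is perpendicular to KB, so KB runs along (−sin 53°, cos 53°); with |KB| = 27.7, B = (-37.600, 39.153). Then |LB| = |B − L| = 54.283.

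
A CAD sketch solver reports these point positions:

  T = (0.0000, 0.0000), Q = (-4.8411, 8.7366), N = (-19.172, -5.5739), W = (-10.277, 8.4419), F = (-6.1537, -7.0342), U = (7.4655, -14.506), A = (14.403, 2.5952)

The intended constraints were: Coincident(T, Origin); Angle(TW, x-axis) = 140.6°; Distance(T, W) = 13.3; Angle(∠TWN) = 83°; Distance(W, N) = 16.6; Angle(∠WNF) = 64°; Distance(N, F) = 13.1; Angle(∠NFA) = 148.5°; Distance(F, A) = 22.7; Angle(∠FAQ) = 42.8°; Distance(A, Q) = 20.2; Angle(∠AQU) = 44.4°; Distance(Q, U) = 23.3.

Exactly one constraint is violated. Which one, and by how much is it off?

Distance(Q, U) = 23.3 — off by 3.00.

T = (0.00, 0.00) ✓; TW at 140.6° ✓; |TW| = 13.30 ✓; ∠TWN = 83.00° ✓; |WN| = 16.60 ✓; ∠WNF = 64.00° ✓; |NF| = 13.10 ✓; ∠NFA = 148.5° ✓; |FA| = 22.70 ✓; ∠FAQ = 42.80° ✓; |AQ| = 20.20 ✓; ∠AQU = 44.40° ✓; |QU| = 26.30 ✗.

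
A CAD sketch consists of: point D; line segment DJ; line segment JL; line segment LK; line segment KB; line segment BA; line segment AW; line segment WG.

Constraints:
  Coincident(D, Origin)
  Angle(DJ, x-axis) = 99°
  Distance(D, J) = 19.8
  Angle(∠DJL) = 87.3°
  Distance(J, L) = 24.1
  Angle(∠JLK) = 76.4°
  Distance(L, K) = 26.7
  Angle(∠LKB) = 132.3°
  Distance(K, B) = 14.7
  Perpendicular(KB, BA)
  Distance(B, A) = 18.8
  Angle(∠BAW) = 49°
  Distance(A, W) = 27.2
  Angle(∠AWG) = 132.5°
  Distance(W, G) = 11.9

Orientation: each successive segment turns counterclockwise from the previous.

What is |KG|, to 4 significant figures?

12.55

∠BAW = 49.0° gives AW at -156.0° from the x-axis; with |AW| = 27.2, W = (-20.58, -6.853). ∠AWG = 132.5° gives WG at -108.5° from the x-axis; with |WG| = 11.9, G = (-24.36, -18.14). Then |KG| = |G − K| = 12.55.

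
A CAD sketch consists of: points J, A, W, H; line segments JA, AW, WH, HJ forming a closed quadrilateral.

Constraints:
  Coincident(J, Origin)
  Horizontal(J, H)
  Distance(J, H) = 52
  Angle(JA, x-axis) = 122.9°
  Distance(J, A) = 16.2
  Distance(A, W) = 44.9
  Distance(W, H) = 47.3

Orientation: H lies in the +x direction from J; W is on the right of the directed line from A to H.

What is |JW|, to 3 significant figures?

28.8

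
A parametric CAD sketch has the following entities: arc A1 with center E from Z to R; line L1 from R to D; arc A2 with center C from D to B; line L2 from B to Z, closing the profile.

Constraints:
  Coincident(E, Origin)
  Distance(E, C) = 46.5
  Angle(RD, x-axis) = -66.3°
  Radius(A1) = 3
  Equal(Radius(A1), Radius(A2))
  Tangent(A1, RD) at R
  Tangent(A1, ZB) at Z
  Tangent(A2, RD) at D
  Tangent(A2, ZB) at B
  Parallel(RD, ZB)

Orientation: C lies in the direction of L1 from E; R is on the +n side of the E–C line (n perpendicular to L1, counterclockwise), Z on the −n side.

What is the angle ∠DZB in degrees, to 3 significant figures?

7.35°

The slot axis is L1's direction at -66.3°, so u = (cos -66.3°, sin -66.3°) = (0.402, -0.916) and n = (−sin -66.3°, cos -66.3°) = (0.916, 0.402). E is at the origin and C lies 46.5 along u from E, so C = 46.5·u = (18.7, -42.6). Tangency of A1 to both parallel lines with radius 3.0 puts R and Z at E ± 3.0·n: R = (2.75, 1.21), Z = (-2.75, -1.21). Equal radii place D and B the same way about C: D = C + 3.0·n = (21.4, -41.4), B = C − 3.0·n = (15.9, -43.8). Then cos ∠DZB = ZD·ZB / (|ZD||ZB|), giving 7.35°.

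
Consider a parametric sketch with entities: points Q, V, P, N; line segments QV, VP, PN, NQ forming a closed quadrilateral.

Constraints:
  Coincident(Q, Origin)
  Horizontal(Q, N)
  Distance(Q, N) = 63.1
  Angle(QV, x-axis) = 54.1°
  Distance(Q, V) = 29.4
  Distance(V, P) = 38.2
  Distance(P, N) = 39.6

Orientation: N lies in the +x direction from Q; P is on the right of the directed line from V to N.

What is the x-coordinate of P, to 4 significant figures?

25.84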